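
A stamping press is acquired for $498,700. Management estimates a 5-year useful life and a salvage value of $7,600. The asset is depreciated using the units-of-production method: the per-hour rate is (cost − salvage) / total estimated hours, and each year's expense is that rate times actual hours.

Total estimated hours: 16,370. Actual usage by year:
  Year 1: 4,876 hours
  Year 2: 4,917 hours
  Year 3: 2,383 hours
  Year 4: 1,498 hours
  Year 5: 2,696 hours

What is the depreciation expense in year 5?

$80,880

Depreciable base = $498,700 − $7,600 = $491,100.
Rate = $491,100 / 16,370 hours = $30 per hour.
Year 1: 4,876 × $30 = $146,280. Book value $352,420.
Year 2: 4,917 × $30 = $147,510. Book value $204,910.
Year 3: 2,383 × $30 = $71,490. Book value $133,420.
Year 4: 1,498 × $30 = $44,940. Book value $88,480.
Year 5: 2,696 × $30 = $80,880. Book value $7,600.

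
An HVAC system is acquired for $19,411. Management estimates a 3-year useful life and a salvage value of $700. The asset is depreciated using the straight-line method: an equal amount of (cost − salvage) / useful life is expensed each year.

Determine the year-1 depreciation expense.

$6,237

Depreciable base = $19,411 − $700 = $18,711.
Annual expense = $18,711 / 3 = $6,237.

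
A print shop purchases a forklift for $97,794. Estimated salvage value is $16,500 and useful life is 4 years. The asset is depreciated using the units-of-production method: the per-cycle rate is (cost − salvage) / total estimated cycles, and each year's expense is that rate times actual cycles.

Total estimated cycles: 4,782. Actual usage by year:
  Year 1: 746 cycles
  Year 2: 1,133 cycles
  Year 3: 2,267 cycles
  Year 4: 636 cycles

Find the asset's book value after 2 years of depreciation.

Depreciable base = $97,794 − $16,500 = $81,294.
Rate = $81,294 / 4,782 cycles = $17 per cycle.
Year 1: 746 × $17 = $12,682. Book value $85,112.
Year 2: 1,133 × $17 = $19,261. Book value $65,851.

$65,851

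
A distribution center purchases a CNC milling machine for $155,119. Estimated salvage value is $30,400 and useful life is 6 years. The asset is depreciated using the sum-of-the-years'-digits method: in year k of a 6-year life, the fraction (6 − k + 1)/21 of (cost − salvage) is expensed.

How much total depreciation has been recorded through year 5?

$118,780

Depreciable base = $155,119 − $30,400 = $124,719.
Sum of the years' digits = 6+5+4+3+2+1 = 21.
Year 1: $124,719 × 6/21 = $35,634. Book value $119,485.
Year 2: $124,719 × 5/21 = $29,695. Book value $89,790.
Year 3: $124,719 × 4/21 = $23,756. Book value $66,034.
Year 4: $124,719 × 3/21 = $17,817. Book value $48,217.
Year 5: $124,719 × 2/21 = $11,878. Book value $36,339.
Accumulated through year 5 = $155,119 − $36,339 = $118,780.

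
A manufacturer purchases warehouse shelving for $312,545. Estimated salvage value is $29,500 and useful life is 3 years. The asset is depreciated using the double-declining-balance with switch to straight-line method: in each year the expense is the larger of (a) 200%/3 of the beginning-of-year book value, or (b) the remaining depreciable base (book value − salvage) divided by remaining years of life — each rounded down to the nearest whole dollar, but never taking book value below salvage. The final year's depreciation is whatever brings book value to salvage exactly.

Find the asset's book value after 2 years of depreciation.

$34,728

Depreciable base = $312,545 − $29,500 = $283,045.
Year 1: DB = ⌊$312,545 × 200%/3⌋ = $208,363; SL = ⌊$283,045/3⌋ = $94,348 → take DB $208,363. Book value $104,182.
Year 2: DB = ⌊$104,182 × 200%/3⌋ = $69,454; SL = ⌊$74,682/2⌋ = $37,341 → take DB $69,454. Book value $34,728.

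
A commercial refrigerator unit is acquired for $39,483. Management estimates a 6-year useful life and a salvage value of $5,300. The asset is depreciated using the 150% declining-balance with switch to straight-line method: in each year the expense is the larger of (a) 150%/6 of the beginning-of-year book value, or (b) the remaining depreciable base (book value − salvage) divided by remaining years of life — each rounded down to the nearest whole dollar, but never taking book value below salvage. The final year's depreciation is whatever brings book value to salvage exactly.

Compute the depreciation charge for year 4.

Depreciable base = $39,483 − $5,300 = $34,183.
Year 1: DB = ⌊$39,483 × 150%/6⌋ = $9,870; SL = ⌊$34,183/6⌋ = $5,697 → take DB $9,870. Book value $29,613.
Year 2: DB = ⌊$29,613 × 150%/6⌋ = $7,403; SL = ⌊$24,313/5⌋ = $4,862 → take DB $7,403. Book value $22,210.
Year 3: DB = ⌊$22,210 × 150%/6⌋ = $5,552; SL = ⌊$16,910/4⌋ = $4,227 → take DB $5,552. Book value $16,658.
Year 4: DB = ⌊$16,658 × 150%/6⌋ = $4,164; SL = ⌊$11,358/3⌋ = $3,786 → take DB $4,164. Book value $12,494.

$4,164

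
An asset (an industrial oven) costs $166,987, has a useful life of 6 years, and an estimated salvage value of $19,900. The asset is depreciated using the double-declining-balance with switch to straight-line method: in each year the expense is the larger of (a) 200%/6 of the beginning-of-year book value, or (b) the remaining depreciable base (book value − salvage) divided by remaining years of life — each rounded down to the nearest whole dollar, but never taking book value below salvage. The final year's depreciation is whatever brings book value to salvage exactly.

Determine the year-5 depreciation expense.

$10,995

Depreciable base = $166,987 − $19,900 = $147,087.
Year 1: DB = ⌊$166,987 × 200%/6⌋ = $55,662; SL = ⌊$147,087/6⌋ = $24,514 → take DB $55,662. Book value $111,325.
Year 2: DB = ⌊$111,325 × 200%/6⌋ = $37,108; SL = ⌊$91,425/5⌋ = $18,285 → take DB $37,108. Book value $74,217.
Year 3: DB = ⌊$74,217 × 200%/6⌋ = $24,739; SL = ⌊$54,317/4⌋ = $13,579 → take DB $24,739. Book value $49,478.
Year 4: DB = ⌊$49,478 × 200%/6⌋ = $16,492; SL = ⌊$29,578/3⌋ = $9,859 → take DB $16,492. Book value $32,986.
Year 5: DB = ⌊$32,986 × 200%/6⌋ = $10,995; SL = ⌊$13,086/2⌋ = $6,543 → take DB $10,995. Book value $21,991.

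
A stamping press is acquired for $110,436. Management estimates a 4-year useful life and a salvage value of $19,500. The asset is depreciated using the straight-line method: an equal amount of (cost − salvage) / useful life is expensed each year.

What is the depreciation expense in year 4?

$22,734

Depreciable base = $110,436 − $19,500 = $90,936.
Annual expense = $90,936 / 4 = $22,734.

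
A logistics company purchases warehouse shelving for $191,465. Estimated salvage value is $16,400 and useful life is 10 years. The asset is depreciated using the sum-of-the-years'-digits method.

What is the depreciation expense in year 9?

$6,366

Depreciable base = $191,465 − $16,400 = $175,065.
Sum of the years' digits = 10+9+8+7+6+5+4+3+2+1 = 55.
Year 1: $175,065 × 10/55 = $31,830. Book value $159,635.
Year 2: $175,065 × 9/55 = $28,647. Book value $130,988.
Year 3: $175,065 × 8/55 = $25,464. Book value $105,524.
Year 4: $175,065 × 7/55 = $22,281. Book value $83,243.
Year 5: $175,065 × 6/55 = $19,098. Book value $64,145.
Year 6: $175,065 × 5/55 = $15,915. Book value $48,230.
Year 7: $175,065 × 4/55 = $12,732. Book value $35,498.
Year 8: $175,065 × 3/55 = $9,549. Book value $25,949.
Year 9: $175,065 × 2/55 = $6,366. Book value $19,583.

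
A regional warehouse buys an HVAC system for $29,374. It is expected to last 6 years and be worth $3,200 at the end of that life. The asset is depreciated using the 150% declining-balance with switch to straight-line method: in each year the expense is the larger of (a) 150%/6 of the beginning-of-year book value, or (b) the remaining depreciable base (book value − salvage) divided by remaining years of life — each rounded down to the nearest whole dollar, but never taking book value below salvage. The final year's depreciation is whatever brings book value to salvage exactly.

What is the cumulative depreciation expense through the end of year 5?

$23,126

Depreciable base = $29,374 − $3,200 = $26,174.
Year 1: DB = ⌊$29,374 × 150%/6⌋ = $7,343; SL = ⌊$26,174/6⌋ = $4,362 → take DB $7,343. Book value $22,031.
Year 2: DB = ⌊$22,031 × 150%/6⌋ = $5,507; SL = ⌊$18,831/5⌋ = $3,766 → take DB $5,507. Book value $16,524.
Year 3: DB = ⌊$16,524 × 150%/6⌋ = $4,131; SL = ⌊$13,324/4⌋ = $3,331 → take DB $4,131. Book value $12,393.
Year 4: DB = ⌊$12,393 × 150%/6⌋ = $3,098; SL = ⌊$9,193/3⌋ = $3,064 → take DB $3,098. Book value $9,295.
Year 5: DB = ⌊$9,295 × 150%/6⌋ = $2,323; SL = ⌊$6,095/2⌋ = $3,047 → take SL $3,047. Book value $6,248.
Accumulated through year 5 = $29,374 − $6,248 = $23,126.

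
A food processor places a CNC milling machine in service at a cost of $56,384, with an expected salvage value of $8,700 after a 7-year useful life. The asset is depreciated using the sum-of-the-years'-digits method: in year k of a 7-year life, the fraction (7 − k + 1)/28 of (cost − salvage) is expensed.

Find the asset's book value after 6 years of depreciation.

Depreciable base = $56,384 − $8,700 = $47,684.
Sum of the years' digits = 7+6+5+4+3+2+1 = 28.
Year 1: $47,684 × 7/28 = $11,921. Book value $44,463.
Year 2: $47,684 × 6/28 = $10,218. Book value $34,245.
Year 3: $47,684 × 5/28 = $8,515. Book value $25,730.
Year 4: $47,684 × 4/28 = $6,812. Book value $18,918.
Year 5: $47,684 × 3/28 = $5,109. Book value $13,809.
Year 6: $47,684 × 2/28 = $3,406. Book value $10,403.

$10,403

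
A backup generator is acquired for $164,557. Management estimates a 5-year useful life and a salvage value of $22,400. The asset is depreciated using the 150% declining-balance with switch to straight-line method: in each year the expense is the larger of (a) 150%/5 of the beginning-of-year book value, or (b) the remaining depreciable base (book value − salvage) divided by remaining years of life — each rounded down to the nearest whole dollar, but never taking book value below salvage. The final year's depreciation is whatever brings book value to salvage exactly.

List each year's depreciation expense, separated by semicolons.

Depreciable base = $164,557 − $22,400 = $142,157.
Year 1: DB = ⌊$164,557 × 150%/5⌋ = $49,367; SL = ⌊$142,157/5⌋ = $28,431 → take DB $49,367. Book value $115,190.
Year 2: DB = ⌊$115,190 × 150%/5⌋ = $34,557; SL = ⌊$92,790/4⌋ = $23,197 → take DB $34,557. Book value $80,633.
Year 3: DB = ⌊$80,633 × 150%/5⌋ = $24,189; SL = ⌊$58,233/3⌋ = $19,411 → take DB $24,189. Book value $56,444.
Year 4: DB = ⌊$56,444 × 150%/5⌋ = $16,933; SL = ⌊$34,044/2⌋ = $17,022 → take SL $17,022. Book value $39,422.
Year 5 (final): $39,422 − $22,400 = $17,022. Book value $22,400.

$49,367; $34,557; $24,189; $17,022; $17,022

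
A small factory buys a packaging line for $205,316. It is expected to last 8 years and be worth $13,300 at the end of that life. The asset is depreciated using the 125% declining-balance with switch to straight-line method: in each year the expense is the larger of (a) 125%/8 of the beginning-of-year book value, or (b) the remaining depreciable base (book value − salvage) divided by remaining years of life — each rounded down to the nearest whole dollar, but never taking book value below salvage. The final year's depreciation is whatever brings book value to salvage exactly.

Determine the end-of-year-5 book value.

Depreciable base = $205,316 − $13,300 = $192,016.
Year 1: DB = ⌊$205,316 × 125%/8⌋ = $32,080; SL = ⌊$192,016/8⌋ = $24,002 → take DB $32,080. Book value $173,236.
Year 2: DB = ⌊$173,236 × 125%/8⌋ = $27,068; SL = ⌊$159,936/7⌋ = $22,848 → take DB $27,068. Book value $146,168.
Year 3: DB = ⌊$146,168 × 125%/8⌋ = $22,838; SL = ⌊$132,868/6⌋ = $22,144 → take DB $22,838. Book value $123,330.
Year 4: DB = ⌊$123,330 × 125%/8⌋ = $19,270; SL = ⌊$110,030/5⌋ = $22,006 → take SL $22,006. Book value $101,324.
Year 5: DB = ⌊$101,324 × 125%/8⌋ = $15,831; SL = ⌊$88,024/4⌋ = $22,006 → take SL $22,006. Book value $79,318.

$79,318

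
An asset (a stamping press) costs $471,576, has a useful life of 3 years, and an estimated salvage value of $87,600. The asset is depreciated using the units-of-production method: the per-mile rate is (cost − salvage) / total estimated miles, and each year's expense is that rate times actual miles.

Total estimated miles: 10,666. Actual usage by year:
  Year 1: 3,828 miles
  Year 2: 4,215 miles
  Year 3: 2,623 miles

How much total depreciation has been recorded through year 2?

$289,548

Depreciable base = $471,576 − $87,600 = $383,976.
Rate = $383,976 / 10,666 miles = $36 per mile.
Year 1: 3,828 × $36 = $137,808. Book value $333,768.
Year 2: 4,215 × $36 = $151,740. Book value $182,028.
Accumulated through year 2 = $471,576 − $182,028 = $289,548.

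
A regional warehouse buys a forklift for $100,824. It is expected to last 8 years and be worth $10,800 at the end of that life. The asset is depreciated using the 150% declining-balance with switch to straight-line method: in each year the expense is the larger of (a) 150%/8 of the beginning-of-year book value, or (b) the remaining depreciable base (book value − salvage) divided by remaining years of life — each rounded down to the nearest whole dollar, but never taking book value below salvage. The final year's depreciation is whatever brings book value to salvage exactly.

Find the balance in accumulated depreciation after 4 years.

Depreciable base = $100,824 − $10,800 = $90,024.
Year 1: DB = ⌊$100,824 × 150%/8⌋ = $18,904; SL = ⌊$90,024/8⌋ = $11,253 → take DB $18,904. Book value $81,920.
Year 2: DB = ⌊$81,920 × 150%/8⌋ = $15,360; SL = ⌊$71,120/7⌋ = $10,160 → take DB $15,360. Book value $66,560.
Year 3: DB = ⌊$66,560 × 150%/8⌋ = $12,480; SL = ⌊$55,760/6⌋ = $9,293 → take DB $12,480. Book value $54,080.
Year 4: DB = ⌊$54,080 × 150%/8⌋ = $10,140; SL = ⌊$43,280/5⌋ = $8,656 → take DB $10,140. Book value $43,940.
Accumulated through year 4 = $100,824 − $43,940 = $56,884.

$56,884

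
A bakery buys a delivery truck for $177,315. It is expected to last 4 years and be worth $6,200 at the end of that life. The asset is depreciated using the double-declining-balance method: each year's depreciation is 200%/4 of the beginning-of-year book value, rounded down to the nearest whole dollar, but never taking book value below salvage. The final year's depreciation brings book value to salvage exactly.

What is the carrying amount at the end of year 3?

$22,165

Depreciable base = $177,315 − $6,200 = $171,115.
Year 1: ⌊$177,315 × 200%/4⌋ = $88,657. Book value $88,658.
Year 2: ⌊$88,658 × 200%/4⌋ = $44,329. Book value $44,329.
Year 3: ⌊$44,329 × 200%/4⌋ = $22,164. Book value $22,165.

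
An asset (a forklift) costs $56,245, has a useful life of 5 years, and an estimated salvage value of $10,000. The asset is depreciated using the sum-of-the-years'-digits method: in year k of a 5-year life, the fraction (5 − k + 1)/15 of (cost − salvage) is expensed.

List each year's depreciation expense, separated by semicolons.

Depreciable base = $56,245 − $10,000 = $46,245.
Sum of the years' digits = 5+4+3+2+1 = 15.
Year 1: $46,245 × 5/15 = $15,415. Book value $40,830.
Year 2: $46,245 × 4/15 = $12,332. Book value $28,498.
Year 3: $46,245 × 3/15 = $9,249. Book value $19,249.
Year 4: $46,245 × 2/15 = $6,166. Book value $13,083.
Year 5: $46,245 × 1/15 = $3,083. Book value $10,000.

$15,415; $12,332; $9,249; $6,166; $3,083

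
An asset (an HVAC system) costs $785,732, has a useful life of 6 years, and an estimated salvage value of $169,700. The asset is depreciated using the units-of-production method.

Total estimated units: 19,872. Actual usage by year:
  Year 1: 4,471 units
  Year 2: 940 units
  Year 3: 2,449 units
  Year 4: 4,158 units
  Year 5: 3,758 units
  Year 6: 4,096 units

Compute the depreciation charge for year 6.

Depreciable base = $785,732 − $169,700 = $616,032.
Rate = $616,032 / 19,872 units = $31 per unit.
Year 1: 4,471 × $31 = $138,601. Book value $647,131.
Year 2: 940 × $31 = $29,140. Book value $617,991.
Year 3: 2,449 × $31 = $75,919. Book value $542,072.
Year 4: 4,158 × $31 = $128,898. Book value $413,174.
Year 5: 3,758 × $31 = $116,498. Book value $296,676.
Year 6: 4,096 × $31 = $126,976. Book value $169,700.

$126,976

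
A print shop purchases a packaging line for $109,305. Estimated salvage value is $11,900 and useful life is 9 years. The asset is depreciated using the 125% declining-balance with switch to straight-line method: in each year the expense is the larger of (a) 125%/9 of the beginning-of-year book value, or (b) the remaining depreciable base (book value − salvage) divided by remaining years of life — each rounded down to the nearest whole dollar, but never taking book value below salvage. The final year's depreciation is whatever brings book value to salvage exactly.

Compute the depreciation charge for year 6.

$9,640

Depreciable base = $109,305 − $11,900 = $97,405.
Year 1: DB = ⌊$109,305 × 125%/9⌋ = $15,181; SL = ⌊$97,405/9⌋ = $10,822 → take DB $15,181. Book value $94,124.
Year 2: DB = ⌊$94,124 × 125%/9⌋ = $13,072; SL = ⌊$82,224/8⌋ = $10,278 → take DB $13,072. Book value $81,052.
Year 3: DB = ⌊$81,052 × 125%/9⌋ = $11,257; SL = ⌊$69,152/7⌋ = $9,878 → take DB $11,257. Book value $69,795.
Year 4: DB = ⌊$69,795 × 125%/9⌋ = $9,693; SL = ⌊$57,895/6⌋ = $9,649 → take DB $9,693. Book value $60,102.
Year 5: DB = ⌊$60,102 × 125%/9⌋ = $8,347; SL = ⌊$48,202/5⌋ = $9,640 → take SL $9,640. Book value $50,462.
Year 6: DB = ⌊$50,462 × 125%/9⌋ = $7,008; SL = ⌊$38,562/4⌋ = $9,640 → take SL $9,640. Book value $40,822.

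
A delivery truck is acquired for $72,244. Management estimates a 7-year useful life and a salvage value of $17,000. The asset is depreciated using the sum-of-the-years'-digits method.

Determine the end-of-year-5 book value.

$22,919

Depreciable base = $72,244 − $17,000 = $55,244.
Sum of the years' digits = 7+6+5+4+3+2+1 = 28.
Year 1: $55,244 × 7/28 = $13,811. Book value $58,433.
Year 2: $55,244 × 6/28 = $11,838. Book value $46,595.
Year 3: $55,244 × 5/28 = $9,865. Book value $36,730.
Year 4: $55,244 × 4/28 = $7,892. Book value $28,838.
Year 5: $55,244 × 3/28 = $5,919. Book value $22,919.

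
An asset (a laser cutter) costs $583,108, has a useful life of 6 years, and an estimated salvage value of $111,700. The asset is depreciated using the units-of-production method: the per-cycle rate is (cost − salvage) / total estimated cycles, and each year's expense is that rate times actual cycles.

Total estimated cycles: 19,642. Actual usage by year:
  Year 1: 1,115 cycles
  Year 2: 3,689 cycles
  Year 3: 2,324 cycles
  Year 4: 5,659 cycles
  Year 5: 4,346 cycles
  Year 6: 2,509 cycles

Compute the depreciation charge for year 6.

$60,216

Depreciable base = $583,108 − $111,700 = $471,408.
Rate = $471,408 / 19,642 cycles = $24 per cycle.
Year 1: 1,115 × $24 = $26,760. Book value $556,348.
Year 2: 3,689 × $24 = $88,536. Book value $467,812.
Year 3: 2,324 × $24 = $55,776. Book value $412,036.
Year 4: 5,659 × $24 = $135,816. Book value $276,220.
Year 5: 4,346 × $24 = $104,304. Book value $171,916.
Year 6: 2,509 × $24 = $60,216. Book value $111,700.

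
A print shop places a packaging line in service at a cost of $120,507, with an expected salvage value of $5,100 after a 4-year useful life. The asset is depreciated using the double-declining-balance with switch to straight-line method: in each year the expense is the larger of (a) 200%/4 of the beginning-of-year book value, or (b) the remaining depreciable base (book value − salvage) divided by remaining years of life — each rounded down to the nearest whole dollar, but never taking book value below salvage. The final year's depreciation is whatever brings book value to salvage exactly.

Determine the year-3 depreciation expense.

$15,063

Depreciable base = $120,507 − $5,100 = $115,407.
Year 1: DB = ⌊$120,507 × 200%/4⌋ = $60,253; SL = ⌊$115,407/4⌋ = $28,851 → take DB $60,253. Book value $60,254.
Year 2: DB = ⌊$60,254 × 200%/4⌋ = $30,127; SL = ⌊$55,154/3⌋ = $18,384 → take DB $30,127. Book value $30,127.
Year 3: DB = ⌊$30,127 × 200%/4⌋ = $15,063; SL = ⌊$25,027/2⌋ = $12,513 → take DB $15,063. Book value $15,064.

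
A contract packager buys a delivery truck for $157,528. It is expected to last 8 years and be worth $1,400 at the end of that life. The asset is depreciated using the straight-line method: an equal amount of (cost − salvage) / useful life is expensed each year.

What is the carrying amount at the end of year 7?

Depreciable base = $157,528 − $1,400 = $156,128.
Annual expense = $156,128 / 8 = $19,516.
End of year 1: book value $138,012.
End of year 2: book value $118,496.
End of year 3: book value $98,980.
End of year 4: book value $79,464.
End of year 5: book value $59,948.
End of year 6: book value $40,432.
End of year 7: book value $20,916.

$20,916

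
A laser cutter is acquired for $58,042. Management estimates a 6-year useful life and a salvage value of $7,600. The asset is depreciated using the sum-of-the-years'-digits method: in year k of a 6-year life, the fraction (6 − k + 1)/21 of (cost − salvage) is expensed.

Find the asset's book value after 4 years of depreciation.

$14,806

Depreciable base = $58,042 − $7,600 = $50,442.
Sum of the years' digits = 6+5+4+3+2+1 = 21.
Year 1: $50,442 × 6/21 = $14,412. Book value $43,630.
Year 2: $50,442 × 5/21 = $12,010. Book value $31,620.
Year 3: $50,442 × 4/21 = $9,608. Book value $22,012.
Year 4: $50,442 × 3/21 = $7,206. Book value $14,806.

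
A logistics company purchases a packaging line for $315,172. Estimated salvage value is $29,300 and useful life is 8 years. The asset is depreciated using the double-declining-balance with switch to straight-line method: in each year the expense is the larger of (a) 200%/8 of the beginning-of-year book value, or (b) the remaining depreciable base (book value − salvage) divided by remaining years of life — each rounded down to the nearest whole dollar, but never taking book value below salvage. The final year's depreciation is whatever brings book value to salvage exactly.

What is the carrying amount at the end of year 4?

$99,723

Depreciable base = $315,172 − $29,300 = $285,872.
Year 1: DB = ⌊$315,172 × 200%/8⌋ = $78,793; SL = ⌊$285,872/8⌋ = $35,734 → take DB $78,793. Book value $236,379.
Year 2: DB = ⌊$236,379 × 200%/8⌋ = $59,094; SL = ⌊$207,079/7⌋ = $29,582 → take DB $59,094. Book value $177,285.
Year 3: DB = ⌊$177,285 × 200%/8⌋ = $44,321; SL = ⌊$147,985/6⌋ = $24,664 → take DB $44,321. Book value $132,964.
Year 4: DB = ⌊$132,964 × 200%/8⌋ = $33,241; SL = ⌊$103,664/5⌋ = $20,732 → take DB $33,241. Book value $99,723.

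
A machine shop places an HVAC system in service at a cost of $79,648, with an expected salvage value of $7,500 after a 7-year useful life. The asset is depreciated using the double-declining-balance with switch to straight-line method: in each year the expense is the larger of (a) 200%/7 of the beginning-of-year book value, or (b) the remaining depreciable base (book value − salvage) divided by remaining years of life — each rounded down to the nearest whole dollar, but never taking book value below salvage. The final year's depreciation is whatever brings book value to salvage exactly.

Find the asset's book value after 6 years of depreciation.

Depreciable base = $79,648 − $7,500 = $72,148.
Year 1: DB = ⌊$79,648 × 200%/7⌋ = $22,756; SL = ⌊$72,148/7⌋ = $10,306 → take DB $22,756. Book value $56,892.
Year 2: DB = ⌊$56,892 × 200%/7⌋ = $16,254; SL = ⌊$49,392/6⌋ = $8,232 → take DB $16,254. Book value $40,638.
Year 3: DB = ⌊$40,638 × 200%/7⌋ = $11,610; SL = ⌊$33,138/5⌋ = $6,627 → take DB $11,610. Book value $29,028.
Year 4: DB = ⌊$29,028 × 200%/7⌋ = $8,293; SL = ⌊$21,528/4⌋ = $5,382 → take DB $8,293. Book value $20,735.
Year 5: DB = ⌊$20,735 × 200%/7⌋ = $5,924; SL = ⌊$13,235/3⌋ = $4,411 → take DB $5,924. Book value $14,811.
Year 6: DB = ⌊$14,811 × 200%/7⌋ = $4,231; SL = ⌊$7,311/2⌋ = $3,655 → take DB $4,231. Book value $10,580.

$10,580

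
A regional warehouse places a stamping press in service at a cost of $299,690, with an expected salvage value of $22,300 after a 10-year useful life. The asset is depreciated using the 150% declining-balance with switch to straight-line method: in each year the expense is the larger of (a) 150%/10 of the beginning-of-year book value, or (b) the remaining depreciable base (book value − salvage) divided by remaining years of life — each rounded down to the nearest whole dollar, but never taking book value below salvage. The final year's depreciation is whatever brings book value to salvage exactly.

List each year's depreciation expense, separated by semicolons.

$44,953; $38,210; $32,479; $27,607; $23,466; $22,135; $22,135; $22,135; $22,135; $22,135

Depreciable base = $299,690 − $22,300 = $277,390.
Year 1: DB = ⌊$299,690 × 150%/10⌋ = $44,953; SL = ⌊$277,390/10⌋ = $27,739 → take DB $44,953. Book value $254,737.
Year 2: DB = ⌊$254,737 × 150%/10⌋ = $38,210; SL = ⌊$232,437/9⌋ = $25,826 → take DB $38,210. Book value $216,527.
Year 3: DB = ⌊$216,527 × 150%/10⌋ = $32,479; SL = ⌊$194,227/8⌋ = $24,278 → take DB $32,479. Book value $184,048.
Year 4: DB = ⌊$184,048 × 150%/10⌋ = $27,607; SL = ⌊$161,748/7⌋ = $23,106 → take DB $27,607. Book value $156,441.
Year 5: DB = ⌊$156,441 × 150%/10⌋ = $23,466; SL = ⌊$134,141/6⌋ = $22,356 → take DB $23,466. Book value $132,975.
Year 6: DB = ⌊$132,975 × 150%/10⌋ = $19,946; SL = ⌊$110,675/5⌋ = $22,135 → take SL $22,135. Book value $110,840.
Year 7: DB = ⌊$110,840 × 150%/10⌋ = $16,626; SL = ⌊$88,540/4⌋ = $22,135 → take SL $22,135. Book value $88,705.
Year 8: DB = ⌊$88,705 × 150%/10⌋ = $13,305; SL = ⌊$66,405/3⌋ = $22,135 → take SL $22,135. Book value $66,570.
Year 9: DB = ⌊$66,570 × 150%/10⌋ = $9,985; SL = ⌊$44,270/2⌋ = $22,135 → take SL $22,135. Book value $44,435.
Year 10 (final): $44,435 − $22,300 = $22,135. Book value $22,300.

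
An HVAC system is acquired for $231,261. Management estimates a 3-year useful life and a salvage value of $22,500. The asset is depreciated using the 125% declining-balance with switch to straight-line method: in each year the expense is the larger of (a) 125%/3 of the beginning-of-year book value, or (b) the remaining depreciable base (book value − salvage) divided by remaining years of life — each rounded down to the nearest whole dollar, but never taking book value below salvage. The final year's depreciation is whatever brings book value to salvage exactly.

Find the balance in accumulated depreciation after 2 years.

$152,567

Depreciable base = $231,261 − $22,500 = $208,761.
Year 1: DB = ⌊$231,261 × 125%/3⌋ = $96,358; SL = ⌊$208,761/3⌋ = $69,587 → take DB $96,358. Book value $134,903.
Year 2: DB = ⌊$134,903 × 125%/3⌋ = $56,209; SL = ⌊$112,403/2⌋ = $56,201 → take DB $56,209. Book value $78,694.
Accumulated through year 2 = $231,261 − $78,694 = $152,567.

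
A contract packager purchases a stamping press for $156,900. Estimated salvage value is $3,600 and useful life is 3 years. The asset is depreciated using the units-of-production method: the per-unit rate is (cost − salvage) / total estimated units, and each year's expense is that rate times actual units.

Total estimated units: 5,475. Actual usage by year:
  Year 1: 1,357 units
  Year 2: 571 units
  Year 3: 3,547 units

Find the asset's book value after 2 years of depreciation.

$102,916

Depreciable base = $156,900 − $3,600 = $153,300.
Rate = $153,300 / 5,475 units = $28 per unit.
Year 1: 1,357 × $28 = $37,996. Book value $118,904.
Year 2: 571 × $28 = $15,988. Book value $102,916.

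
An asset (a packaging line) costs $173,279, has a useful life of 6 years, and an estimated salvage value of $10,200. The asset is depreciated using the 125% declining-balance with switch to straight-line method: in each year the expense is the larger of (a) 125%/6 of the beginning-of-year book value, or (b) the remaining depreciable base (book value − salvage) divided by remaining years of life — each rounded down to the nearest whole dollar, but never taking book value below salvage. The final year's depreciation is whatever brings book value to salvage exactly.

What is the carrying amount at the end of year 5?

Depreciable base = $173,279 − $10,200 = $163,079.
Year 1: DB = ⌊$173,279 × 125%/6⌋ = $36,099; SL = ⌊$163,079/6⌋ = $27,179 → take DB $36,099. Book value $137,180.
Year 2: DB = ⌊$137,180 × 125%/6⌋ = $28,579; SL = ⌊$126,980/5⌋ = $25,396 → take DB $28,579. Book value $108,601.
Year 3: DB = ⌊$108,601 × 125%/6⌋ = $22,625; SL = ⌊$98,401/4⌋ = $24,600 → take SL $24,600. Book value $84,001.
Year 4: DB = ⌊$84,001 × 125%/6⌋ = $17,500; SL = ⌊$73,801/3⌋ = $24,600 → take SL $24,600. Book value $59,401.
Year 5: DB = ⌊$59,401 × 125%/6⌋ = $12,375; SL = ⌊$49,201/2⌋ = $24,600 → take SL $24,600. Book value $34,801.

$34,801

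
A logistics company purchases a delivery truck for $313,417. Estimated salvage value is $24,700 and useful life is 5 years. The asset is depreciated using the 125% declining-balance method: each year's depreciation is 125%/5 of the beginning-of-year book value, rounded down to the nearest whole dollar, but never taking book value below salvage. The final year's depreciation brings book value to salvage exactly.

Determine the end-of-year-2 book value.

$176,298

Depreciable base = $313,417 − $24,700 = $288,717.
Year 1: ⌊$313,417 × 125%/5⌋ = $78,354. Book value $235,063.
Year 2: ⌊$235,063 × 125%/5⌋ = $58,765. Book value $176,298.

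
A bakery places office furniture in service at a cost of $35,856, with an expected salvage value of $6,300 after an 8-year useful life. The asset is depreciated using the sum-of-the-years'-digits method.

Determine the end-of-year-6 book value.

$8,763

Depreciable base = $35,856 − $6,300 = $29,556.
Sum of the years' digits = 8+7+6+5+4+3+2+1 = 36.
Year 1: $29,556 × 8/36 = $6,568. Book value $29,288.
Year 2: $29,556 × 7/36 = $5,747. Book value $23,541.
Year 3: $29,556 × 6/36 = $4,926. Book value $18,615.
Year 4: $29,556 × 5/36 = $4,105. Book value $14,510.
Year 5: $29,556 × 4/36 = $3,284. Book value $11,226.
Year 6: $29,556 × 3/36 = $2,463. Book value $8,763.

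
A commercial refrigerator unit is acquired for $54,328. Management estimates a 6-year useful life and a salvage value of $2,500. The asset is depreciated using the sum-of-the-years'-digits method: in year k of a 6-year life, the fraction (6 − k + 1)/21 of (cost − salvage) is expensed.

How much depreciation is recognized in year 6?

Depreciable base = $54,328 − $2,500 = $51,828.
Sum of the years' digits = 6+5+4+3+2+1 = 21.
Year 1: $51,828 × 6/21 = $14,808. Book value $39,520.
Year 2: $51,828 × 5/21 = $12,340. Book value $27,180.
Year 3: $51,828 × 4/21 = $9,872. Book value $17,308.
Year 4: $51,828 × 3/21 = $7,404. Book value $9,904.
Year 5: $51,828 × 2/21 = $4,936. Book value $4,968.
Year 6: $51,828 × 1/21 = $2,468. Book value $2,500.

$2,468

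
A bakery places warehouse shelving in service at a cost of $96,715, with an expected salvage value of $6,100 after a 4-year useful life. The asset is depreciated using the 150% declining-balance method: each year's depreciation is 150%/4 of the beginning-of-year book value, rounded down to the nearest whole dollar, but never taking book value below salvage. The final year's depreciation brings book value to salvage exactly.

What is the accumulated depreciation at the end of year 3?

Depreciable base = $96,715 − $6,100 = $90,615.
Year 1: ⌊$96,715 × 150%/4⌋ = $36,268. Book value $60,447.
Year 2: ⌊$60,447 × 150%/4⌋ = $22,667. Book value $37,780.
Year 3: ⌊$37,780 × 150%/4⌋ = $14,167. Book value $23,613.
Accumulated through year 3 = $96,715 − $23,613 = $73,102.

$73,102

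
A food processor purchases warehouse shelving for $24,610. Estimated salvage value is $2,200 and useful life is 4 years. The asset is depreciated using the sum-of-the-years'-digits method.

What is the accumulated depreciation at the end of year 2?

$15,687

Depreciable base = $24,610 − $2,200 = $22,410.
Sum of the years' digits = 4+3+2+1 = 10.
Year 1: $22,410 × 4/10 = $8,964. Book value $15,646.
Year 2: $22,410 × 3/10 = $6,723. Book value $8,923.
Accumulated through year 2 = $24,610 − $8,923 = $15,687.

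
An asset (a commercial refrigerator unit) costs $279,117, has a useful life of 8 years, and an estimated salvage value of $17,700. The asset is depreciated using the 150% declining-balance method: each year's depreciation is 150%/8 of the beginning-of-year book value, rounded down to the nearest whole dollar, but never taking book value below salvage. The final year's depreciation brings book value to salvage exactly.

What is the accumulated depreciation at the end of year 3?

Depreciable base = $279,117 − $17,700 = $261,417.
Year 1: ⌊$279,117 × 150%/8⌋ = $52,334. Book value $226,783.
Year 2: ⌊$226,783 × 150%/8⌋ = $42,521. Book value $184,262.
Year 3: ⌊$184,262 × 150%/8⌋ = $34,549. Book value $149,713.
Accumulated through year 3 = $279,117 − $149,713 = $129,404.

$129,404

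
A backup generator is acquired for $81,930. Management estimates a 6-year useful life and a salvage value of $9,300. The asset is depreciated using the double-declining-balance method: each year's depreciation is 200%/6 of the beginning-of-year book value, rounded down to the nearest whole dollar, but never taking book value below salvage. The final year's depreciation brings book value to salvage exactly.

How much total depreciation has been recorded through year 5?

Depreciable base = $81,930 − $9,300 = $72,630.
Year 1: ⌊$81,930 × 200%/6⌋ = $27,310. Book value $54,620.
Year 2: ⌊$54,620 × 200%/6⌋ = $18,206. Book value $36,414.
Year 3: ⌊$36,414 × 200%/6⌋ = $12,138. Book value $24,276.
Year 4: ⌊$24,276 × 200%/6⌋ = $8,092. Book value $16,184.
Year 5: ⌊$16,184 × 200%/6⌋ = $5,394. Book value $10,790.
Accumulated through year 5 = $81,930 − $10,790 = $71,140.

$71,140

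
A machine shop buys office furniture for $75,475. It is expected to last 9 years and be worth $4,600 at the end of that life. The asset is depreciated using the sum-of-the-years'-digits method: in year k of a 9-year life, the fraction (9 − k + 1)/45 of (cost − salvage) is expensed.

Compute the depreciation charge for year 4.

$9,450

Depreciable base = $75,475 − $4,600 = $70,875.
Sum of the years' digits = 9+8+7+6+5+4+3+2+1 = 45.
Year 1: $70,875 × 9/45 = $14,175. Book value $61,300.
Year 2: $70,875 × 8/45 = $12,600. Book value $48,700.
Year 3: $70,875 × 7/45 = $11,025. Book value $37,675.
Year 4: $70,875 × 6/45 = $9,450. Book value $28,225.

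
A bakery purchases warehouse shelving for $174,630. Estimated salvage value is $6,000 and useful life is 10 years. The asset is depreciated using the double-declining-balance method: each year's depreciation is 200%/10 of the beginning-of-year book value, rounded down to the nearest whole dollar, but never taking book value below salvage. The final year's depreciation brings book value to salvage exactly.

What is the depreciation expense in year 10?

Depreciable base = $174,630 − $6,000 = $168,630.
Year 1: ⌊$174,630 × 200%/10⌋ = $34,926. Book value $139,704.
Year 2: ⌊$139,704 × 200%/10⌋ = $27,940. Book value $111,764.
Year 3: ⌊$111,764 × 200%/10⌋ = $22,352. Book value $89,412.
Year 4: ⌊$89,412 × 200%/10⌋ = $17,882. Book value $71,530.
Year 5: ⌊$71,530 × 200%/10⌋ = $14,306. Book value $57,224.
Year 6: ⌊$57,224 × 200%/10⌋ = $11,444. Book value $45,780.
Year 7: ⌊$45,780 × 200%/10⌋ = $9,156. Book value $36,624.
Year 8: ⌊$36,624 × 200%/10⌋ = $7,324. Book value $29,300.
Year 9: ⌊$29,300 × 200%/10⌋ = $5,860. Book value $23,440.
Year 10 (final): $23,440 − $6,000 = $17,440. Book value $6,000.

$17,440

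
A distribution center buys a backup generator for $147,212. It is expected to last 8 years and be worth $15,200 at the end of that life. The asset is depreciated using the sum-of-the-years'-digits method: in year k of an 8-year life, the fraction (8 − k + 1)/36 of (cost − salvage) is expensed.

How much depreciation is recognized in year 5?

Depreciable base = $147,212 − $15,200 = $132,012.
Sum of the years' digits = 8+7+6+5+4+3+2+1 = 36.
Year 1: $132,012 × 8/36 = $29,336. Book value $117,876.
Year 2: $132,012 × 7/36 = $25,669. Book value $92,207.
Year 3: $132,012 × 6/36 = $22,002. Book value $70,205.
Year 4: $132,012 × 5/36 = $18,335. Book value $51,870.
Year 5: $132,012 × 4/36 = $14,668. Book value $37,202.

$14,668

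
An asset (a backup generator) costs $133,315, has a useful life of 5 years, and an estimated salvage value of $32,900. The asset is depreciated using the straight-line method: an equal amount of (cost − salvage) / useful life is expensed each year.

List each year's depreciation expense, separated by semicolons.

$20,083; $20,083; $20,083; $20,083; $20,083

Depreciable base = $133,315 − $32,900 = $100,415.
Annual expense = $100,415 / 5 = $20,083.
End of year 1: book value $113,232.
End of year 2: book value $93,149.
End of year 3: book value $73,066.
End of year 4: book value $52,983.
End of year 5: book value $32,900.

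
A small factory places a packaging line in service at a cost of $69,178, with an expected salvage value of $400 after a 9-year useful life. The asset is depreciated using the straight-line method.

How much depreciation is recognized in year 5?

Depreciable base = $69,178 − $400 = $68,778.
Annual expense = $68,778 / 9 = $7,642.

$7,642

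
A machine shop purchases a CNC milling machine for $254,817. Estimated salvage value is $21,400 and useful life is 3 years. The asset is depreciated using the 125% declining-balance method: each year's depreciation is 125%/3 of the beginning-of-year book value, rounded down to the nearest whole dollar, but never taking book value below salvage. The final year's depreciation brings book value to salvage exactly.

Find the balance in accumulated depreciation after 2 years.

$168,108

Depreciable base = $254,817 − $21,400 = $233,417.
Year 1: ⌊$254,817 × 125%/3⌋ = $106,173. Book value $148,644.
Year 2: ⌊$148,644 × 125%/3⌋ = $61,935. Book value $86,709.
Accumulated through year 2 = $254,817 − $86,709 = $168,108.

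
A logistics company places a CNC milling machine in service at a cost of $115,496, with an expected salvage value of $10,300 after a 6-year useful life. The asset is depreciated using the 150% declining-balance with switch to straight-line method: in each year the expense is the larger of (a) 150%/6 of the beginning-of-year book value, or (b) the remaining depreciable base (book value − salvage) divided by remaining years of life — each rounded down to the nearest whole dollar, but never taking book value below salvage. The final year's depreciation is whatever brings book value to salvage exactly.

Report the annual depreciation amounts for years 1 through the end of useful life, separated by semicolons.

Depreciable base = $115,496 − $10,300 = $105,196.
Year 1: DB = ⌊$115,496 × 150%/6⌋ = $28,874; SL = ⌊$105,196/6⌋ = $17,532 → take DB $28,874. Book value $86,622.
Year 2: DB = ⌊$86,622 × 150%/6⌋ = $21,655; SL = ⌊$76,322/5⌋ = $15,264 → take DB $21,655. Book value $64,967.
Year 3: DB = ⌊$64,967 × 150%/6⌋ = $16,241; SL = ⌊$54,667/4⌋ = $13,666 → take DB $16,241. Book value $48,726.
Year 4: DB = ⌊$48,726 × 150%/6⌋ = $12,181; SL = ⌊$38,426/3⌋ = $12,808 → take SL $12,808. Book value $35,918.
Year 5: DB = ⌊$35,918 × 150%/6⌋ = $8,979; SL = ⌊$25,618/2⌋ = $12,809 → take SL $12,809. Book value $23,109.
Year 6 (final): $23,109 − $10,300 = $12,809. Book value $10,300.

$28,874; $21,655; $16,241; $12,808; $12,809; $12,809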